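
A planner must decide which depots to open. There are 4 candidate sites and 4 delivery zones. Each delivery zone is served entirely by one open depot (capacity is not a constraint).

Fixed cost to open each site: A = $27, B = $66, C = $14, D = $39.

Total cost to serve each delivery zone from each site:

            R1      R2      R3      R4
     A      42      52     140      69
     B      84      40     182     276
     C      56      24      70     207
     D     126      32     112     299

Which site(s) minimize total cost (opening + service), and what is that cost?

Open A and C; minimum total cost 246.

For any fixed open set, each delivery zone goes to its cheapest open site; total = fixed + service.
{A, C}: R1→A 42, R2→C 24, R3→C 70, R4→A 69. Service 205; fixed 41; total 246.
{A, C, D}: service 205 + fixed 80 = 285
{A, B, C}: service 205 + fixed 107 = 312
{A, B, C, D}: service 205 + fixed 146 = 351
No other subset beats 246.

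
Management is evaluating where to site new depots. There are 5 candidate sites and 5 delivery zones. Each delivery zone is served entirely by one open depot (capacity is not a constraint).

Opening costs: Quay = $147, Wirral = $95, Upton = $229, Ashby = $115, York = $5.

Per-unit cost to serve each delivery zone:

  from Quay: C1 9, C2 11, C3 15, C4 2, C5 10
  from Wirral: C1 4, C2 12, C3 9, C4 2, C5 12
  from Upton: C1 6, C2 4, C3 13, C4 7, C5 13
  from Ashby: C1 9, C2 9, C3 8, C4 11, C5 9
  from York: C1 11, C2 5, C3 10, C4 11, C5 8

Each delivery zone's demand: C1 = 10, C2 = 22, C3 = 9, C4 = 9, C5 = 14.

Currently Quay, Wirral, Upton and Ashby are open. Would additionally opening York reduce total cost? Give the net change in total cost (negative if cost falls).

Yes — net change −9 (cost falls by 9).

Current service cost with {Quay, Wirral, Upton, Ashby}: 344.
Adding York: each delivery zone re-picks its cheapest; new service cost 330, saving 14.
Extra fixed cost: 5. Net change = 5 − 14 = -9.
(Totals: 930 → 921.)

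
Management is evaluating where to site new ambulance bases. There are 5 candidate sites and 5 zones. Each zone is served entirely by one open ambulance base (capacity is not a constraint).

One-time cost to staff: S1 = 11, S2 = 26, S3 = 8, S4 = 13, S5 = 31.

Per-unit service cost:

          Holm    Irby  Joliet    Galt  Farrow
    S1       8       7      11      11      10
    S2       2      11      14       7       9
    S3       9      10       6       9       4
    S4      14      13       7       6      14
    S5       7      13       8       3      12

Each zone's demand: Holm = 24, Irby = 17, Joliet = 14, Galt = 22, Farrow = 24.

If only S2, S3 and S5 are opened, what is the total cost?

Total cost: 529

Each zone is assigned to its cheapest site among the open ones.
{S2, S3, S5}: Holm→S2 2·24=48, Irby→S3 10·17=170, Joliet→S3 6·14=84, Galt→S5 3·22=66, Farrow→S3 4·24=96. Service 464; fixed 65; total 529.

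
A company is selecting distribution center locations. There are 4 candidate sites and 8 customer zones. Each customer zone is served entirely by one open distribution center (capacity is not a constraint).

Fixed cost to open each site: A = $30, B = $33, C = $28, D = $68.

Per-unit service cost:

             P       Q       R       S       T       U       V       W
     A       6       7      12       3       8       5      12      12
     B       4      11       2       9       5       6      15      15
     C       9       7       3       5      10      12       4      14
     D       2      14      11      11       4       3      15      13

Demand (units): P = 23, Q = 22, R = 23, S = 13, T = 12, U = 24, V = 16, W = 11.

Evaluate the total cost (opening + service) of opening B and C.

Each customer zone is assigned to its cheapest site among the open ones.
{B, C}: P→B 4·23=92, Q→C 7·22=154, R→B 2·23=46, S→C 5·13=65, T→B 5·12=60, U→B 6·24=144, V→C 4·16=64, W→C 14·11=154. Service 779; fixed 61; total 840.

Total cost: 840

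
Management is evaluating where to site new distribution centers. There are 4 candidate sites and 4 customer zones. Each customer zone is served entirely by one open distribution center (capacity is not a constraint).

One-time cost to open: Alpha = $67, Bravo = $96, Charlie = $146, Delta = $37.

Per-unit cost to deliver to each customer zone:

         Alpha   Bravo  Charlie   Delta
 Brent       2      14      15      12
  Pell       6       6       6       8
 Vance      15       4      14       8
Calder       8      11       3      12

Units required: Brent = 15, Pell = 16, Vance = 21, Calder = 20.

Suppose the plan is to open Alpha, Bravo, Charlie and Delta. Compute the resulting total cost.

Total cost: 616

Each customer zone is assigned to its cheapest site among the open ones.
{Alpha, Bravo, Charlie, Delta}: Brent→Alpha 2·15=30, Pell→Alpha 6·16=96, Vance→Bravo 4·21=84, Calder→Charlie 3·20=60. Service 270; fixed 346; total 616.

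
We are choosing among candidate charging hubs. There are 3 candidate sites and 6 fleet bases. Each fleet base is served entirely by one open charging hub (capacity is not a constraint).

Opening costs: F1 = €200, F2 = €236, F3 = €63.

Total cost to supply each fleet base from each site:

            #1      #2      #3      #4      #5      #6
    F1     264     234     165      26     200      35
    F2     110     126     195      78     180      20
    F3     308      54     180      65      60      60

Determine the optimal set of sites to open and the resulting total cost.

For any fixed open set, each fleet base goes to its cheapest open site; total = fixed + service.
{F2, F3}: #1→F2 110, #2→F3 54, #3→F3 180, #4→F3 65, #5→F3 60, #6→F2 20. Service 489; fixed 299; total 788.
{F3}: #1→F3 308, #2→F3 54, #3→F3 180, #4→F3 65, #5→F3 60, #6→F3 60. Service 727; fixed 63; total 790.
{F1, F3}: service 604 + fixed 263 = 867
{F1, F2, F3}: service 435 + fixed 499 = 934
No other subset beats 788.

Open F2 and F3; minimum total cost 788.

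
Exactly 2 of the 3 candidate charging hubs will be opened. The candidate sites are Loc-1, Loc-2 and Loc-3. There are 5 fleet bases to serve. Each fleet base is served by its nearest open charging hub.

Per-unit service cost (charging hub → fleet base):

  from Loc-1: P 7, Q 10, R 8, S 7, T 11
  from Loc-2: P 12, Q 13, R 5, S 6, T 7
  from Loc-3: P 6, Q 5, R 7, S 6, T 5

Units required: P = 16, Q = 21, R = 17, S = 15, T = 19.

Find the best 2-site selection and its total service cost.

Choose Loc-2 and Loc-3; total service cost 471.

With exactly 2 open, each fleet base uses its cheapest among the chosen.
{Loc-2, Loc-3}: P→Loc-3 6·16=96, Q→Loc-3 5·21=105, R→Loc-2 5·17=85, S→Loc-2 6·15=90, T→Loc-3 5·19=95. Service cost 471.
{Loc-1, Loc-3}: service cost 505
{Loc-1, Loc-2}: service cost 630
Among all 3 size-2 choices, {Loc-2, Loc-3} is lowest.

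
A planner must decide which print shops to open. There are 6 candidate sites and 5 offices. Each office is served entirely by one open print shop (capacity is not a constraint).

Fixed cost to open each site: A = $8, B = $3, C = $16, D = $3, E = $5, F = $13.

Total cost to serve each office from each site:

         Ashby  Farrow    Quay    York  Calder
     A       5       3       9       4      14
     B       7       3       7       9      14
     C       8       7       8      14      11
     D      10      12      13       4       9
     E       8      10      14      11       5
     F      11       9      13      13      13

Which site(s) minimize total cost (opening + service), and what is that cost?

For any fixed open set, each office goes to its cheapest open site; total = fixed + service.
{B, D}: Ashby→B 7, Farrow→B 3, Quay→B 7, York→D 4, Calder→D 9. Service 30; fixed 6; total 36.
{B, D, E}: Ashby→B 7, Farrow→B 3, Quay→B 7, York→D 4, Calder→E 5. Service 26; fixed 11; total 37.
{A, E}: Ashby→A 5, Farrow→A 3, Quay→A 9, York→A 4, Calder→E 5. Service 26; fixed 13; total 39.
{A, B, C, D, E, F}: service 24 + fixed 48 = 72
No other subset beats 36.

Open B and D; minimum total cost 36.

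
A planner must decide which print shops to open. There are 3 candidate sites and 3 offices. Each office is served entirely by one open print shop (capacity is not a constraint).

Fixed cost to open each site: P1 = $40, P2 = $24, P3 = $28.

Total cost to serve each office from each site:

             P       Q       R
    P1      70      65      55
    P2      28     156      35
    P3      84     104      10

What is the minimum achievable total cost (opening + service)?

For any fixed open set, each office goes to its cheapest open site; total = fixed + service.
{P1, P2}: P→P2 28, Q→P1 65, R→P2 35. Service 128; fixed 64; total 192.
{P2, P3}: P→P2 28, Q→P3 104, R→P3 10. Service 142; fixed 52; total 194.
{P1, P2, P3}: service 103 + fixed 92 = 195
{P2}: service 219 + fixed 24 = 243
No other subset beats 192.

Minimum total cost: 192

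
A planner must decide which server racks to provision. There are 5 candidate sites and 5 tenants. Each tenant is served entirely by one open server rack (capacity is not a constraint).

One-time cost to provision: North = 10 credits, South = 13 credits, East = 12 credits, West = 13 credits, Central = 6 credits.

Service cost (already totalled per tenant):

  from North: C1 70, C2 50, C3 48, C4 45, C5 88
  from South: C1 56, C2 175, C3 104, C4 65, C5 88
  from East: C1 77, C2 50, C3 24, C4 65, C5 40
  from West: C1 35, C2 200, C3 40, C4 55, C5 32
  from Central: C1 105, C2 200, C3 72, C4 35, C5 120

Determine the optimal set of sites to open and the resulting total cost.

For any fixed open set, each tenant goes to its cheapest open site; total = fixed + service.
{East, West, Central}: C1→West 35, C2→East 50, C3→East 24, C4→Central 35, C5→West 32. Service 176; fixed 31; total 207.
{North, East, West, Central}: C1→West 35, C2→North 50, C3→East 24, C4→Central 35, C5→West 32. Service 176; fixed 41; total 217.
{South, East, West, Central}: service 176 + fixed 44 = 220
{North, South, East, West, Central}: service 176 + fixed 54 = 230
No other subset beats 207.

Open East, West and Central; minimum total cost 207.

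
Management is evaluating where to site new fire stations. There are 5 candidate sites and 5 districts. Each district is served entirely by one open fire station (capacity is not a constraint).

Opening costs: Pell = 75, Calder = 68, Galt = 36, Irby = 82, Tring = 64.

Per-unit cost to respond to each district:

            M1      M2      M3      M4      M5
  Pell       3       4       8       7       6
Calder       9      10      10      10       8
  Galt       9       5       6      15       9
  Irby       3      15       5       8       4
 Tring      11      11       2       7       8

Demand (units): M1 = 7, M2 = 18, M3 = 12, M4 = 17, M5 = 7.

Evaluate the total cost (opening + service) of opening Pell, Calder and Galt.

Each district is assigned to its cheapest site among the open ones.
{Pell, Calder, Galt}: M1→Pell 3·7=21, M2→Pell 4·18=72, M3→Galt 6·12=72, M4→Pell 7·17=119, M5→Pell 6·7=42. Service 326; fixed 179; total 505.

Total cost: 505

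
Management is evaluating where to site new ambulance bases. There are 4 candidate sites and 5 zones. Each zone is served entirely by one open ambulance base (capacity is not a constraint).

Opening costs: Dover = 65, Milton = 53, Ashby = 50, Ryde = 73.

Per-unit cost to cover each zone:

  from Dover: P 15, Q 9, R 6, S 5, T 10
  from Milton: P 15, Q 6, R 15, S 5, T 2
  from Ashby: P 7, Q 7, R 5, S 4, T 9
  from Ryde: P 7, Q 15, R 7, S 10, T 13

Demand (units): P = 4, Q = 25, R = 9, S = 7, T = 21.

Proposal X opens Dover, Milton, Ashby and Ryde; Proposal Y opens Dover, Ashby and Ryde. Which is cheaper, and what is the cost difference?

Proposal X is cheaper by 119.

Proposal X: {Dover, Milton, Ashby, Ryde}: P→Ashby 7·4=28, Q→Milton 6·25=150, R→Ashby 5·9=45, S→Ashby 4·7=28, T→Milton 2·21=42. Service 293; fixed 241; total 534.
Proposal Y: {Dover, Ashby, Ryde}: P→Ashby 7·4=28, Q→Ashby 7·25=175, R→Ashby 5·9=45, S→Ashby 4·7=28, T→Ashby 9·21=189. Service 465; fixed 188; total 653.
Difference: |534 − 653| = 119.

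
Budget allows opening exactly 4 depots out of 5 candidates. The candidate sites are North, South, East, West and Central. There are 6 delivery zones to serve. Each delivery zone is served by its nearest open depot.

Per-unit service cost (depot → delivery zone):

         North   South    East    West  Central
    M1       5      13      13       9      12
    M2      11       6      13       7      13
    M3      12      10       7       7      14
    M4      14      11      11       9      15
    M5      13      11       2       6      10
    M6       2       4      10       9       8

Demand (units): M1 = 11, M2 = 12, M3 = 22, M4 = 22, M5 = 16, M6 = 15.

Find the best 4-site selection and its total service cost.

Choose North, South, East and West; total service cost 541.

With exactly 4 open, each delivery zone uses its cheapest among the chosen.
{North, South, East, West}: M1→North 5·11=55, M2→South 6·12=72, M3→East 7·22=154, M4→West 9·22=198, M5→East 2·16=32, M6→North 2·15=30. Service cost 541.
{North, East, West, Central}: service cost 553
{North, South, East, Central}: service cost 585
Among all 5 size-4 choices, {North, South, East, West} is lowest.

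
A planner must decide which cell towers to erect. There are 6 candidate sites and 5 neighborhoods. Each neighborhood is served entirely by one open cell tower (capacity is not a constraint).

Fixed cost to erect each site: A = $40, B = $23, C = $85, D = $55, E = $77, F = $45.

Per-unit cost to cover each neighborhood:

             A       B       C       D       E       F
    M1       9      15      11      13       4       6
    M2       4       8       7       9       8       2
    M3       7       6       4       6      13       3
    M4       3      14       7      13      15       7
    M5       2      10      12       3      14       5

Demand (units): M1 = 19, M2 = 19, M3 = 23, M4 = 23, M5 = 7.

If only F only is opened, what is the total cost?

Each neighborhood is assigned to its cheapest site among the open ones.
{F}: M1→F 6·19=114, M2→F 2·19=38, M3→F 3·23=69, M4→F 7·23=161, M5→F 5·7=35. Service 417; fixed 45; total 462.

Total cost: 462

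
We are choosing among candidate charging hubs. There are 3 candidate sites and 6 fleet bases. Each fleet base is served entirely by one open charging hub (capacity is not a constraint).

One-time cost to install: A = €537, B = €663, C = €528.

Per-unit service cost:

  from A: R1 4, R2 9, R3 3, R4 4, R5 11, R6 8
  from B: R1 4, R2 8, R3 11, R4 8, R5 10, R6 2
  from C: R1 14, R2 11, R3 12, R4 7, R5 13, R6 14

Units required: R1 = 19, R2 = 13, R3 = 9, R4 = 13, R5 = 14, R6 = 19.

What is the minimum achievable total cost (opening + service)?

Minimum total cost: 1115

For any fixed open set, each fleet base goes to its cheapest open site; total = fixed + service.
{A}: R1→A 4·19=76, R2→A 9·13=117, R3→A 3·9=27, R4→A 4·13=52, R5→A 11·14=154, R6→A 8·19=152. Service 578; fixed 537; total 1115.
{B}: service 561 + fixed 663 = 1224
{C}: R1→C 14·19=266, R2→C 11·13=143, R3→C 12·9=108, R4→C 7·13=91, R5→C 13·14=182, R6→C 14·19=266. Service 1056; fixed 528; total 1584.
{A, B, C}: R1→A 4·19=76, R2→B 8·13=104, R3→A 3·9=27, R4→A 4·13=52, R5→B 10·14=140, R6→B 2·19=38. Service 437; fixed 1728; total 2165.
No other subset beats 1115.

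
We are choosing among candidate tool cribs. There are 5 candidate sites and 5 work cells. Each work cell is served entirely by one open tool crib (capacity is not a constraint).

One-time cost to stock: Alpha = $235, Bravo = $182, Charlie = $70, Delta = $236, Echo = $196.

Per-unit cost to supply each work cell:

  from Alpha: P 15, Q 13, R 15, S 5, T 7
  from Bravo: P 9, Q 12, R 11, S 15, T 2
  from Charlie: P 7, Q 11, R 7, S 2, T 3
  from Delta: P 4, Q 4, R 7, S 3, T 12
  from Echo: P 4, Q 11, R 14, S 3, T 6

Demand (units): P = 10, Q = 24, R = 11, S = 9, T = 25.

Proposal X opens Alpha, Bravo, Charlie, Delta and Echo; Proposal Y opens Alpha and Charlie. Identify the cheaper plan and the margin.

Proposal Y is cheaper by 391.

Proposal X: {Alpha, Bravo, Charlie, Delta, Echo}: P→Delta 4·10=40, Q→Delta 4·24=96, R→Charlie 7·11=77, S→Charlie 2·9=18, T→Bravo 2·25=50. Service 281; fixed 919; total 1200.
Proposal Y: {Alpha, Charlie}: P→Charlie 7·10=70, Q→Charlie 11·24=264, R→Charlie 7·11=77, S→Charlie 2·9=18, T→Charlie 3·25=75. Service 504; fixed 305; total 809.
Difference: |1200 − 809| = 391.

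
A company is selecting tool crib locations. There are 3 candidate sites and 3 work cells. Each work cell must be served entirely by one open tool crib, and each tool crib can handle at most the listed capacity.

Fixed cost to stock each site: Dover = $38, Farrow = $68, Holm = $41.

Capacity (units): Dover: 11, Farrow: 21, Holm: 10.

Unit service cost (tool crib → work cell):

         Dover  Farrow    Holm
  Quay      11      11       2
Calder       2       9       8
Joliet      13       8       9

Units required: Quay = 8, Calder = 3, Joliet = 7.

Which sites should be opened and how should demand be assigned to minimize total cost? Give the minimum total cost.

Open {Dover, Holm}: Quay→Holm 2·8=16, Calder→Dover 2·3=6, Joliet→Dover 13·7=91.
Loads: Dover carries 10/11, Holm carries 8/10. Service 113; fixed 79; total 192.
Next best feasible plan costs 208.

Minimum total cost: 192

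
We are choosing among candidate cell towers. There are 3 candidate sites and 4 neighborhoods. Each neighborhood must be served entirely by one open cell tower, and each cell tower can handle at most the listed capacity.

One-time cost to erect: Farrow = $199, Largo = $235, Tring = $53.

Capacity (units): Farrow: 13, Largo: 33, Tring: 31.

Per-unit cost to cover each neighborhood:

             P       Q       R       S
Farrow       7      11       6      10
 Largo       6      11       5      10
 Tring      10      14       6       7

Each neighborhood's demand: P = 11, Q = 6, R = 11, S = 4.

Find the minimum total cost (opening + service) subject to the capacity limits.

Open {Largo}: P→Largo 6·11=66, Q→Largo 11·6=66, R→Largo 5·11=55, S→Largo 10·4=40.
Loads: Largo carries 32/33. Service 227; fixed 235; total 462.
Next best feasible plan costs 503.

Minimum total cost: 462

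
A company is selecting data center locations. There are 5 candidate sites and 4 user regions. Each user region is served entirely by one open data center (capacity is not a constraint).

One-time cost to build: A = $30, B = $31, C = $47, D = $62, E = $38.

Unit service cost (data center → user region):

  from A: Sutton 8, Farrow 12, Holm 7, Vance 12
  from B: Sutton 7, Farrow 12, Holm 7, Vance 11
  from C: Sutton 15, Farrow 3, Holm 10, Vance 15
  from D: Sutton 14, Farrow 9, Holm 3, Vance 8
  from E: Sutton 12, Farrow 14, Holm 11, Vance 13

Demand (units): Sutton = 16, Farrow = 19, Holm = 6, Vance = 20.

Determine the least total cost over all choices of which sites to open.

For any fixed open set, each user region goes to its cheapest open site; total = fixed + service.
{B, C, D}: Sutton→B 7·16=112, Farrow→C 3·19=57, Holm→D 3·6=18, Vance→D 8·20=160. Service 347; fixed 140; total 487.
{A, C, D}: service 363 + fixed 139 = 502
{B, C}: service 431 + fixed 78 = 509
{A, B, C, D, E}: service 347 + fixed 208 = 555
No other subset beats 487.

Minimum total cost: 487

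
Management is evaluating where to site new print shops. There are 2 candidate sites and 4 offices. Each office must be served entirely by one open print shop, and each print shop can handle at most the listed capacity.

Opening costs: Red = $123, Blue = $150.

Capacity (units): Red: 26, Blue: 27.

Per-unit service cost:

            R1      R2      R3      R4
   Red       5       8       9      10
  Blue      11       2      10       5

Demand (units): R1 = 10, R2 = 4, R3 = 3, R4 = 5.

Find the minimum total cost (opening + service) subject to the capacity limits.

Open {Red}: R1→Red 5·10=50, R2→Red 8·4=32, R3→Red 9·3=27, R4→Red 10·5=50.
Loads: Red carries 22/26. Service 159; fixed 123; total 282.
Next best feasible plan costs 323.

Minimum total cost: 282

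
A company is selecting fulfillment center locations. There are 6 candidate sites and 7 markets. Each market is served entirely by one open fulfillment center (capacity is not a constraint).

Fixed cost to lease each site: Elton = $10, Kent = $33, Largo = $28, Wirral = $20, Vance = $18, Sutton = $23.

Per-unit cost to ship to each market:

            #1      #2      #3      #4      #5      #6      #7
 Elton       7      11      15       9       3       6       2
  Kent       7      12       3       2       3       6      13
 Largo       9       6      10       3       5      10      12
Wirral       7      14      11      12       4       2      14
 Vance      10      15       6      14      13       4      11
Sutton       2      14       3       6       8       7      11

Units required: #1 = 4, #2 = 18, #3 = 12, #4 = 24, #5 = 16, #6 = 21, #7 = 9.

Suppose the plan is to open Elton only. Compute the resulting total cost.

Each market is assigned to its cheapest site among the open ones.
{Elton}: #1→Elton 7·4=28, #2→Elton 11·18=198, #3→Elton 15·12=180, #4→Elton 9·24=216, #5→Elton 3·16=48, #6→Elton 6·21=126, #7→Elton 2·9=18. Service 814; fixed 10; total 824.

Total cost: 824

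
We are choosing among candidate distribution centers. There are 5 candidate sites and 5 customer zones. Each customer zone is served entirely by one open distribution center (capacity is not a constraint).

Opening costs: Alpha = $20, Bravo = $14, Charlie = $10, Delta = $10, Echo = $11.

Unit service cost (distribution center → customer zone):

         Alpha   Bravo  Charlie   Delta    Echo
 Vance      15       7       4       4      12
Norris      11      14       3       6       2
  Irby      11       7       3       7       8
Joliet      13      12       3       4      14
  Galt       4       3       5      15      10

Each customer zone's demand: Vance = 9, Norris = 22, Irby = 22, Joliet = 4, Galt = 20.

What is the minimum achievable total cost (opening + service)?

For any fixed open set, each customer zone goes to its cheapest open site; total = fixed + service.
{Bravo, Charlie, Echo}: Vance→Charlie 4·9=36, Norris→Echo 2·22=44, Irby→Charlie 3·22=66, Joliet→Charlie 3·4=12, Galt→Bravo 3·20=60. Service 218; fixed 35; total 253.
{Bravo, Charlie, Delta, Echo}: service 218 + fixed 45 = 263
{Bravo, Charlie}: service 240 + fixed 24 = 264
{Alpha, Bravo, Charlie, Delta, Echo}: Vance→Charlie 4·9=36, Norris→Echo 2·22=44, Irby→Charlie 3·22=66, Joliet→Charlie 3·4=12, Galt→Bravo 3·20=60. Service 218; fixed 65; total 283.
No other subset beats 253.

Minimum total cost: 253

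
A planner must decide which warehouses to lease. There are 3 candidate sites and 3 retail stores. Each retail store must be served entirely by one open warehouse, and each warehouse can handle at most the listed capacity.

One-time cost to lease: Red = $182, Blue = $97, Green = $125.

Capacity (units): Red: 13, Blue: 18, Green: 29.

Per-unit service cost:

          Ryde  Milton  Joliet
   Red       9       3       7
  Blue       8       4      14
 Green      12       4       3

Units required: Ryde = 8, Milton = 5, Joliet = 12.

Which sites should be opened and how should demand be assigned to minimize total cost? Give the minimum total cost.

Open {Green}: Ryde→Green 12·8=96, Milton→Green 4·5=20, Joliet→Green 3·12=36.
Loads: Green carries 25/29. Service 152; fixed 125; total 277.
Next best feasible plan costs 342.

Minimum total cost: 277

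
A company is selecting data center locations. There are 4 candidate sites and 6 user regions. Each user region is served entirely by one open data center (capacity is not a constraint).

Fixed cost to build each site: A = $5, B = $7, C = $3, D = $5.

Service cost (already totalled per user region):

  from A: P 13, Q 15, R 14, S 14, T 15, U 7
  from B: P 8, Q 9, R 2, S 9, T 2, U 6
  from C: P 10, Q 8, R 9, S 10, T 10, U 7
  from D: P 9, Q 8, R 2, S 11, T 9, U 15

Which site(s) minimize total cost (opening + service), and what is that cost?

Open B only; minimum total cost 43.

For any fixed open set, each user region goes to its cheapest open site; total = fixed + service.
{B}: P→B 8, Q→B 9, R→B 2, S→B 9, T→B 2, U→B 6. Service 36; fixed 7; total 43.
{B, C}: P→B 8, Q→C 8, R→B 2, S→B 9, T→B 2, U→B 6. Service 35; fixed 10; total 45.
{B, D}: service 35 + fixed 12 = 47
{A, B, C, D}: P→B 8, Q→C 8, R→B 2, S→B 9, T→B 2, U→B 6. Service 35; fixed 20; total 55.
No other subset beats 43.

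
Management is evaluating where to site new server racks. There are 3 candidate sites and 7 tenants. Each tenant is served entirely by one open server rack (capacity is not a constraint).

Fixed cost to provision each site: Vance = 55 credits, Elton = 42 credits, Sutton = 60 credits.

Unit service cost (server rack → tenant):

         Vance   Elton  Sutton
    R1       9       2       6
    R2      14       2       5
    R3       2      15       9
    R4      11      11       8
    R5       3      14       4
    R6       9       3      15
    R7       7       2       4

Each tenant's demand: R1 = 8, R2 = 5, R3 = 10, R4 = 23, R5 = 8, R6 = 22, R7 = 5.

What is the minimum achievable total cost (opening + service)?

For any fixed open set, each tenant goes to its cheapest open site; total = fixed + service.
{Vance, Elton, Sutton}: R1→Elton 2·8=16, R2→Elton 2·5=10, R3→Vance 2·10=20, R4→Sutton 8·23=184, R5→Vance 3·8=24, R6→Elton 3·22=66, R7→Elton 2·5=10. Service 330; fixed 157; total 487.
{Vance, Elton}: R1→Elton 2·8=16, R2→Elton 2·5=10, R3→Vance 2·10=20, R4→Vance 11·23=253, R5→Vance 3·8=24, R6→Elton 3·22=66, R7→Elton 2·5=10. Service 399; fixed 97; total 496.
{Elton, Sutton}: service 408 + fixed 102 = 510
{Elton}: service 617 + fixed 42 = 659
No other subset beats 487.

Minimum total cost: 487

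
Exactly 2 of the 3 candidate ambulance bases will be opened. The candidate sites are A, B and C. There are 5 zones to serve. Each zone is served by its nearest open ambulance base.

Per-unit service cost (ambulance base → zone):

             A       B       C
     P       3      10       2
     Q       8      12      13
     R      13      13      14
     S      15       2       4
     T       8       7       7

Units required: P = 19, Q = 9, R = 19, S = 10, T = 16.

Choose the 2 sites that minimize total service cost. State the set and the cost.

With exactly 2 open, each zone uses its cheapest among the chosen.
{A, B}: P→A 3·19=57, Q→A 8·9=72, R→A 13·19=247, S→B 2·10=20, T→B 7·16=112. Service cost 508.
{A, C}: service cost 509
{B, C}: service cost 525
Among all 3 size-2 choices, {A, B} is lowest.

Choose A and B; total service cost 508.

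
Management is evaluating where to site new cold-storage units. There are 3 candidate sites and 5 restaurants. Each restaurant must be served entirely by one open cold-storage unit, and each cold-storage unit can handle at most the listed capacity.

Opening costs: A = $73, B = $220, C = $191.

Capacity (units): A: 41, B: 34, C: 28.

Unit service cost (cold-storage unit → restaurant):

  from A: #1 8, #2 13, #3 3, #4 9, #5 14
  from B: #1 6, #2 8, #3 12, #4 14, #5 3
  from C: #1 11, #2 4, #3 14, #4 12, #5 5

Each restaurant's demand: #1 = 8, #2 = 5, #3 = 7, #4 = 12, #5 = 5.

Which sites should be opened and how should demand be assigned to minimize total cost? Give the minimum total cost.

Open {A}: #1→A 8·8=64, #2→A 13·5=65, #3→A 3·7=21, #4→A 9·12=108, #5→A 14·5=70.
Loads: A carries 37/41. Service 328; fixed 73; total 401.
Next best feasible plan costs 502.

Minimum total cost: 401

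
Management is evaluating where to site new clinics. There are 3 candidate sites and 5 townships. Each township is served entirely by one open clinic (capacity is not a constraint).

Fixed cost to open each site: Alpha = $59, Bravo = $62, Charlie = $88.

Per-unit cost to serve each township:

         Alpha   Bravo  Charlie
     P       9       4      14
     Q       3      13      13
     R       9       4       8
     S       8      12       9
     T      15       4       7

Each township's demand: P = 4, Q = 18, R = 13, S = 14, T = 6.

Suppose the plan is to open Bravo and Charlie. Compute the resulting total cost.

Each township is assigned to its cheapest site among the open ones.
{Bravo, Charlie}: P→Bravo 4·4=16, Q→Bravo 13·18=234, R→Bravo 4·13=52, S→Charlie 9·14=126, T→Bravo 4·6=24. Service 452; fixed 150; total 602.

Total cost: 602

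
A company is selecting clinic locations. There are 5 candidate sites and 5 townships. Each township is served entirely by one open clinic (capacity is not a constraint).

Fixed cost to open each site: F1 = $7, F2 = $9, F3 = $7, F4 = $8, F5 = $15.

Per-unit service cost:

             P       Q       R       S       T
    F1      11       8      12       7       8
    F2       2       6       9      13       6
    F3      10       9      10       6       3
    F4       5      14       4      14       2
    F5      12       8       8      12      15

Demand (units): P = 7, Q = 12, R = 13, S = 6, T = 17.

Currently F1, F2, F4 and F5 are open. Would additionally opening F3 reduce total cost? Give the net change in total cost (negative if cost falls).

No — net change +1 (cost rises by 1).

Current service cost with {F1, F2, F4, F5}: 214.
Adding F3: each township re-picks its cheapest; new service cost 208, saving 6.
Extra fixed cost: 7. Net change = 7 − 6 = 1.
(Totals: 253 → 254.)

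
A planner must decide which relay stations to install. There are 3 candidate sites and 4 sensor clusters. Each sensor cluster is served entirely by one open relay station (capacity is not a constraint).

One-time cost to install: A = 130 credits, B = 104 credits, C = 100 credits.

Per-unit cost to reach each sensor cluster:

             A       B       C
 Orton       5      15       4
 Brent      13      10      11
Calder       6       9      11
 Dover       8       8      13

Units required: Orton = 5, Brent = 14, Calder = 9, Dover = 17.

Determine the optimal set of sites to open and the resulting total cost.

Open A only; minimum total cost 527.

For any fixed open set, each sensor cluster goes to its cheapest open site; total = fixed + service.
{A}: Orton→A 5·5=25, Brent→A 13·14=182, Calder→A 6·9=54, Dover→A 8·17=136. Service 397; fixed 130; total 527.
{B}: Orton→B 15·5=75, Brent→B 10·14=140, Calder→B 9·9=81, Dover→B 8·17=136. Service 432; fixed 104; total 536.
{B, C}: service 377 + fixed 204 = 581
{A, B, C}: service 350 + fixed 334 = 684
(All 7 nonempty subsets were checked; A only is lowest.)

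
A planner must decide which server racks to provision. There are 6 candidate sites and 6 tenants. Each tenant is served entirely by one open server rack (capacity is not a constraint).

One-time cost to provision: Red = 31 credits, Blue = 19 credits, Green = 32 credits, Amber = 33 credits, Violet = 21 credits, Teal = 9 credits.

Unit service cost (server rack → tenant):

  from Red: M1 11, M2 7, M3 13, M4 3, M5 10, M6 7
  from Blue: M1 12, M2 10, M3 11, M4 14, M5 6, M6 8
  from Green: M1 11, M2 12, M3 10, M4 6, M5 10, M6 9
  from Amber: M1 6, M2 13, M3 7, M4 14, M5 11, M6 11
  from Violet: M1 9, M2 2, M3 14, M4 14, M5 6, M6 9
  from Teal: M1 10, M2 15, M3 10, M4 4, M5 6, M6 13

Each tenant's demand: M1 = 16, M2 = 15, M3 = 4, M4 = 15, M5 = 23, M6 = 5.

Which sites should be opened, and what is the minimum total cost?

Open Red, Amber and Violet; minimum total cost 457.

For any fixed open set, each tenant goes to its cheapest open site; total = fixed + service.
{Red, Amber, Violet}: M1→Amber 6·16=96, M2→Violet 2·15=30, M3→Amber 7·4=28, M4→Red 3·15=45, M5→Violet 6·23=138, M6→Red 7·5=35. Service 372; fixed 85; total 457.
{Amber, Violet, Teal}: M1→Amber 6·16=96, M2→Violet 2·15=30, M3→Amber 7·4=28, M4→Teal 4·15=60, M5→Violet 6·23=138, M6→Violet 9·5=45. Service 397; fixed 63; total 460.
{Red, Amber, Violet, Teal}: service 372 + fixed 94 = 466
{Red, Blue, Green, Amber, Violet, Teal}: service 372 + fixed 145 = 517
No other subset beats 457.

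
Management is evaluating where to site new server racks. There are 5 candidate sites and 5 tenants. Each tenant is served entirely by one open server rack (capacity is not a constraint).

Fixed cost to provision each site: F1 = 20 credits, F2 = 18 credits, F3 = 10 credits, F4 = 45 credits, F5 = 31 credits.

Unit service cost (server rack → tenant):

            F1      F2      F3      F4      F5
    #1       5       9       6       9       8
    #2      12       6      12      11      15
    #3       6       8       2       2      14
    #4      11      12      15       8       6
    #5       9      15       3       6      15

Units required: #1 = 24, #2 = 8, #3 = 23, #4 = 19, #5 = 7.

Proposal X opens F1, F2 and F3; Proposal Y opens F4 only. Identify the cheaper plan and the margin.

Proposal X: {F1, F2, F3}: #1→F1 5·24=120, #2→F2 6·8=48, #3→F3 2·23=46, #4→F1 11·19=209, #5→F3 3·7=21. Service 444; fixed 48; total 492.
Proposal Y: {F4}: #1→F4 9·24=216, #2→F4 11·8=88, #3→F4 2·23=46, #4→F4 8·19=152, #5→F4 6·7=42. Service 544; fixed 45; total 589.
Difference: |492 − 589| = 97.

Proposal X is cheaper by 97.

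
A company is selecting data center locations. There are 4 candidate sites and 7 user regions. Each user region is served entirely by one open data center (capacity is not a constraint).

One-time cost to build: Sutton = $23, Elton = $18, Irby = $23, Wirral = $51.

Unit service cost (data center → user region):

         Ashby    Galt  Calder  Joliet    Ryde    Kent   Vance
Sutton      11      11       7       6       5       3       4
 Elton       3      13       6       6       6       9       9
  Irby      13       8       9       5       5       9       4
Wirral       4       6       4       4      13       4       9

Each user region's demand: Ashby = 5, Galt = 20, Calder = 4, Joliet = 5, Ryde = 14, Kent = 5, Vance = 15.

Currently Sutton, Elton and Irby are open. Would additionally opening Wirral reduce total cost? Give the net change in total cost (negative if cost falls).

Yes — net change −2 (cost falls by 2).

Current service cost with {Sutton, Elton, Irby}: 369.
Adding Wirral: each user region re-picks its cheapest; new service cost 316, saving 53.
Extra fixed cost: 51. Net change = 51 − 53 = -2.
(Totals: 433 → 431.)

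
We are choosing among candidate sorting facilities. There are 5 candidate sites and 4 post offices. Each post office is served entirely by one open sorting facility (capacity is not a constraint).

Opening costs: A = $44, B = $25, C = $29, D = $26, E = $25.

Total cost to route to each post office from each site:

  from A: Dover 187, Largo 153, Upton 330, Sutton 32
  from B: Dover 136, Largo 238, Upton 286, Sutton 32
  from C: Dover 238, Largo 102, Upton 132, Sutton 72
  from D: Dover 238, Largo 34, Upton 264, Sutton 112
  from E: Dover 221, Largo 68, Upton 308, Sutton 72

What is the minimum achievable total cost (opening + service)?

For any fixed open set, each post office goes to its cheapest open site; total = fixed + service.
{B, C, D}: Dover→B 136, Largo→D 34, Upton→C 132, Sutton→B 32. Service 334; fixed 80; total 414.
{B, C, D, E}: Dover→B 136, Largo→D 34, Upton→C 132, Sutton→B 32. Service 334; fixed 105; total 439.
{B, C, E}: service 368 + fixed 79 = 447
{A, B, C, D, E}: service 334 + fixed 149 = 483
No other subset beats 414.

Minimum total cost: 414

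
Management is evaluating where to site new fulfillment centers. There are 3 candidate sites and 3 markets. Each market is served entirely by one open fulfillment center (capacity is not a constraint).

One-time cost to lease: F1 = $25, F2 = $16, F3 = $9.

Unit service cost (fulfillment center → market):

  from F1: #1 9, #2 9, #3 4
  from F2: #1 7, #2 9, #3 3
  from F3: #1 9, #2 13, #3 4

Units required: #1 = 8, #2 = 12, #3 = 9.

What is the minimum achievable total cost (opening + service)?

Minimum total cost: 207

For any fixed open set, each market goes to its cheapest open site; total = fixed + service.
{F2}: #1→F2 7·8=56, #2→F2 9·12=108, #3→F2 3·9=27. Service 191; fixed 16; total 207.
{F2, F3}: service 191 + fixed 25 = 216
{F1, F2}: #1→F2 7·8=56, #2→F1 9·12=108, #3→F2 3·9=27. Service 191; fixed 41; total 232.
{F1, F2, F3}: #1→F2 7·8=56, #2→F1 9·12=108, #3→F2 3·9=27. Service 191; fixed 50; total 241.
(All 7 nonempty subsets were checked; F2 only is lowest.)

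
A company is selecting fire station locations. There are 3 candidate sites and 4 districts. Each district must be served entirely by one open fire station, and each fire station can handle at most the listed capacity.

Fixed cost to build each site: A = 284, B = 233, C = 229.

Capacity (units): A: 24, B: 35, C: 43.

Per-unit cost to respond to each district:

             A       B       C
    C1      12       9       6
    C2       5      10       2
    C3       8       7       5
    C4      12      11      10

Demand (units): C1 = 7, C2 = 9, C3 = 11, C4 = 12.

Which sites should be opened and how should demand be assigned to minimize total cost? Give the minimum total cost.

Open {C}: C1→C 6·7=42, C2→C 2·9=18, C3→C 5·11=55, C4→C 10·12=120.
Loads: C carries 39/43. Service 235; fixed 229; total 464.
Next best feasible plan costs 697.

Minimum total cost: 464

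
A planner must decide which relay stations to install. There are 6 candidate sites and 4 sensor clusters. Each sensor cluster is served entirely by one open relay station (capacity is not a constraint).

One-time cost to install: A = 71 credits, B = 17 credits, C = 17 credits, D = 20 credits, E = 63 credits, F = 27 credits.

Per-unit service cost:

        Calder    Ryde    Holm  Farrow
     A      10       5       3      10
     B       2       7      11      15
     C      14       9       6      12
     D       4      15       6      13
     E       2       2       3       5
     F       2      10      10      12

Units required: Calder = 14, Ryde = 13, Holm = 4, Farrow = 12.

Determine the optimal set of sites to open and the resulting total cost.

Open E only; minimum total cost 189.

For any fixed open set, each sensor cluster goes to its cheapest open site; total = fixed + service.
{E}: Calder→E 2·14=28, Ryde→E 2·13=26, Holm→E 3·4=12, Farrow→E 5·12=60. Service 126; fixed 63; total 189.
{B, E}: service 126 + fixed 80 = 206
{C, E}: Calder→E 2·14=28, Ryde→E 2·13=26, Holm→E 3·4=12, Farrow→E 5·12=60. Service 126; fixed 80; total 206.
{A, B, C, D, E, F}: service 126 + fixed 215 = 341
No other subset beats 189.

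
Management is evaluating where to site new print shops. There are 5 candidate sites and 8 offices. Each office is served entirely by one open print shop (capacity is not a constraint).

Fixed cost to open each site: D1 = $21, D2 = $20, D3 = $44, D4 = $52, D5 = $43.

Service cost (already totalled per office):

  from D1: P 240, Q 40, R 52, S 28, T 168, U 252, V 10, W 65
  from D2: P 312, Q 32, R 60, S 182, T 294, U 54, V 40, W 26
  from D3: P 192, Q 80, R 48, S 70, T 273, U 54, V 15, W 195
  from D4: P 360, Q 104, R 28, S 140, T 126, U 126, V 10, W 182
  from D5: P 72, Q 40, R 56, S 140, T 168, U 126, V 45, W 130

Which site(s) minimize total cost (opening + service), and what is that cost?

For any fixed open set, each office goes to its cheapest open site; total = fixed + service.
{D1, D2, D4, D5}: P→D5 72, Q→D2 32, R→D4 28, S→D1 28, T→D4 126, U→D2 54, V→D1 10, W→D2 26. Service 376; fixed 136; total 512.
{D1, D2, D5}: service 442 + fixed 84 = 526
{D1, D2, D3, D4, D5}: P→D5 72, Q→D2 32, R→D4 28, S→D1 28, T→D4 126, U→D2 54, V→D1 10, W→D2 26. Service 376; fixed 180; total 556.
{D2}: service 1000 + fixed 20 = 1020
No other subset beats 512.

Open D1, D2, D4 and D5; minimum total cost 512.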